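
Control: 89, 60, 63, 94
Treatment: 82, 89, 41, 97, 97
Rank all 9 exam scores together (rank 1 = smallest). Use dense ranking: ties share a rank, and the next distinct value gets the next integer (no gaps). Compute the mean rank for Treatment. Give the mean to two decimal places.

4.80

Sorted (ascending): 41, 60, 63, 82, 89, 89, 94, 97, 97
The 2 values of 89 share dense rank 5.
The 2 values of 97 share dense rank 7.
Remaining distinct values take the next consecutive integers.
Treatment values → pooled ranks: 82→4, 89→5, 41→1, 97→7, 97→7
Mean rank = (4 + 5 + 1 + 7 + 7) / 5 = 4.80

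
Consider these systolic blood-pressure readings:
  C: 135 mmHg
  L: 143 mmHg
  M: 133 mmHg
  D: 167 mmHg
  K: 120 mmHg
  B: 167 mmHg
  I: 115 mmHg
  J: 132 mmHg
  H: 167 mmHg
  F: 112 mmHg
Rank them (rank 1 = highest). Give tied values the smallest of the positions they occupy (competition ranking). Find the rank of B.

1

Sorted (descending): 167, 167, 167, 143, 135, 133, 132, 120, 115, 112
The 3 values of 167 occupy positions 1–3 → each gets rank 1.
B has value 167 mmHg → rank 1.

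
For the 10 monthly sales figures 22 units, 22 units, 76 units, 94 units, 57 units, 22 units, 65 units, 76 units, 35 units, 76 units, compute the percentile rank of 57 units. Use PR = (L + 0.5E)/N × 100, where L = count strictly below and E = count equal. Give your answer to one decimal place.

45.0

N = 10.
Strictly below 57: 4. Equal to 57: 1.
PR = (4 + 0.5·1)/10 × 100 = 45.0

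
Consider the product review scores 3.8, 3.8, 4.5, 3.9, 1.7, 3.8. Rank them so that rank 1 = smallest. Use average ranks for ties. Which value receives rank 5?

3.9

Sorted (ascending): 1.7, 3.8, 3.8, 3.8, 3.9, 4.5
The 3 values of 3.8 occupy positions 2–4 → average rank 3.
Rank 5 → value 3.9.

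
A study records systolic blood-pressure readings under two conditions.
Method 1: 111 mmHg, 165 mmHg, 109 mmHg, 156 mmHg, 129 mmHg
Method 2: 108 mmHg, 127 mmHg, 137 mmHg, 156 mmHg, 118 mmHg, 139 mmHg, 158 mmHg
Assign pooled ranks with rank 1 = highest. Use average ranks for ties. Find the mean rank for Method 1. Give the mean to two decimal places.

6.50

Sorted (descending): 165, 158, 156, 156, 139, 137, 129, 127, 118, 111, 109, 108
The 2 values of 156 occupy positions 3–4 → average rank (3+4)/2 = 3.5.
Method 1 values → pooled ranks: 111→10, 165→1, 109→11, 156→3.5, 129→7
Mean rank = (10 + 1 + 11 + 3.5 + 7) / 5 = 6.50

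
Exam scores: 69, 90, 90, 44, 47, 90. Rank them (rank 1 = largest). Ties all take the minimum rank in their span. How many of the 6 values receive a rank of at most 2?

Sorted (descending): 90, 90, 90, 69, 47, 44
The 3 values of 90 occupy positions 1–3 → each gets rank 1.
Ranks ≤ 2: {1, 1, 1} → 3 values.

3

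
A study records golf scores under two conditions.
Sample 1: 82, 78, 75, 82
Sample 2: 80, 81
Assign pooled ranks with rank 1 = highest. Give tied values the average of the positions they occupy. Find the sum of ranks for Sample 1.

14

Sorted (descending): 82, 82, 81, 80, 78, 75
The 2 values of 82 occupy positions 1–2 → average rank (1+2)/2 = 1.5.
Sample 1 values → pooled ranks: 82→1.5, 78→5, 75→6, 82→1.5
Rank sum = 1.5 + 5 + 6 + 1.5 = 14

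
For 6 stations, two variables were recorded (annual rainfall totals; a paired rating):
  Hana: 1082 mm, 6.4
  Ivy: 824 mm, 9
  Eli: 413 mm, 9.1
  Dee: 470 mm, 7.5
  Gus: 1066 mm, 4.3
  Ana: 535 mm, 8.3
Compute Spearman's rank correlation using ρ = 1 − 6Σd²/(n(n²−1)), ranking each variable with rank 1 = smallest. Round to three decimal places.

-0.714

Ranks of variable 1: 6, 4, 1, 2, 5, 3
Ranks of variable 2: 2, 5, 6, 3, 1, 4
d = r₁ − r₂: 4, -1, -5, -1, 4, -1
d²: 16, 1, 25, 1, 16, 1; Σd² = 60
ρ = 1 − 6·60/(6·35) = 1 − 360/210 = -0.714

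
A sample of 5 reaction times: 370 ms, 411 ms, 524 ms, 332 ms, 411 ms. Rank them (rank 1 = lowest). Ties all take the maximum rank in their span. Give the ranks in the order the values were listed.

2, 4, 5, 1, 4

Sorted (ascending): 332, 370, 411, 411, 524
The 2 values of 411 occupy positions 3–4 → each gets rank 4.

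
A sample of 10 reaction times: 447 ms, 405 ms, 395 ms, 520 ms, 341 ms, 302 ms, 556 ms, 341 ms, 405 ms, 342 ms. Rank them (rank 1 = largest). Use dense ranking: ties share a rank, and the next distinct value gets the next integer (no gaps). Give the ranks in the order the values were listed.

Sorted (descending): 556, 520, 447, 405, 405, 395, 342, 341, 341, 302
The 2 values of 405 share dense rank 4.
The 2 values of 341 share dense rank 7.
Remaining distinct values take the next consecutive integers.

3, 4, 5, 2, 7, 8, 1, 7, 4, 6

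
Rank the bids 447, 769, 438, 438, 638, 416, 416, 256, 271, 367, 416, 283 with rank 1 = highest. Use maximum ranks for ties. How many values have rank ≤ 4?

Sorted (descending): 769, 638, 447, 438, 438, 416, 416, 416, 367, 283, 271, 256
The 2 values of 438 occupy positions 4–5 → each gets rank 5.
The 3 values of 416 occupy positions 6–8 → each gets rank 8.
Ranks ≤ 4: {1, 2, 3} → 3 values.

3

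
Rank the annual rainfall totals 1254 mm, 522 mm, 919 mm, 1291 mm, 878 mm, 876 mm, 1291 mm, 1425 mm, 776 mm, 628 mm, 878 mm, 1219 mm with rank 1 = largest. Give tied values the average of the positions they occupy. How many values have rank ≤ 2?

Sorted (descending): 1425, 1291, 1291, 1254, 1219, 919, 878, 878, 876, 776, 628, 522
The 2 values of 1291 occupy positions 2–3 → average rank (2+3)/2 = 2.5.
The 2 values of 878 occupy positions 7–8 → average rank (7+8)/2 = 7.5.
Ranks ≤ 2: {1} → 1 value.

1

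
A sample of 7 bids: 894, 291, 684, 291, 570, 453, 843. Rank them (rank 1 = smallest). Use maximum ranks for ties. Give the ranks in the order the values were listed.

Sorted (ascending): 291, 291, 453, 570, 684, 843, 894
The 2 values of 291 occupy positions 1–2 → each gets rank 2.

7, 2, 5, 2, 4, 3, 6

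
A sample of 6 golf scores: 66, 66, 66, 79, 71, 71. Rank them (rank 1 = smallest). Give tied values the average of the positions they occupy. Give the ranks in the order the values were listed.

2, 2, 2, 6, 4.5, 4.5

Sorted (ascending): 66, 66, 66, 71, 71, 79
The 3 values of 66 occupy positions 1–3 → average rank 2.
The 2 values of 71 occupy positions 4–5 → average rank (4+5)/2 = 4.5.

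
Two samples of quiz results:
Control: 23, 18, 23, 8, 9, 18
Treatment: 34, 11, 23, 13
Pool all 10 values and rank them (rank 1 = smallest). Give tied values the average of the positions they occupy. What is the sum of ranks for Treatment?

Sorted (ascending): 8, 9, 11, 13, 18, 18, 23, 23, 23, 34
The 2 values of 18 occupy positions 5–6 → average rank (5+6)/2 = 5.5.
The 3 values of 23 occupy positions 7–9 → average rank 8.
Treatment values → pooled ranks: 34→10, 11→3, 23→8, 13→4
Rank sum = 10 + 3 + 8 + 4 = 25

25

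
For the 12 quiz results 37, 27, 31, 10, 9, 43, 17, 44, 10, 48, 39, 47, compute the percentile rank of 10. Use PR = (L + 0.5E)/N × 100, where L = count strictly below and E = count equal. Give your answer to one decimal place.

N = 12.
Strictly below 10: 1. Equal to 10: 2.
PR = (1 + 0.5·2)/12 × 100 = 16.7

16.7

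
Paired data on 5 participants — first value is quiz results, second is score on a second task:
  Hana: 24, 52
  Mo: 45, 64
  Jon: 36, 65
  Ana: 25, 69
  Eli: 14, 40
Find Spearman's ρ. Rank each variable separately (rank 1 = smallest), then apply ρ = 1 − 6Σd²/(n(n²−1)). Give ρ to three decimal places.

Ranks of variable 1: 2, 5, 4, 3, 1
Ranks of variable 2: 2, 3, 4, 5, 1
d = r₁ − r₂: 0, 2, 0, -2, 0
d²: 0, 4, 0, 4, 0; Σd² = 8
ρ = 1 − 6·8/(5·24) = 1 − 48/120 = 0.600

0.600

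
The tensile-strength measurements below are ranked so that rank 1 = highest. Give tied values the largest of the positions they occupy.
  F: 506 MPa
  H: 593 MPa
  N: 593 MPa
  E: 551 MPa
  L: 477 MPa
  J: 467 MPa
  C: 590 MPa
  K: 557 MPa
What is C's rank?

3

Sorted (descending): 593, 593, 590, 557, 551, 506, 477, 467
The 2 values of 593 occupy positions 1–2 → each gets rank 2.
C has value 590 MPa → rank 3.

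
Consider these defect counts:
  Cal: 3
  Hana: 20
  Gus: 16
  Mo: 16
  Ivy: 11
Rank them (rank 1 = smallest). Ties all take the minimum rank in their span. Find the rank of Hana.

Sorted (ascending): 3, 11, 16, 16, 20
The 2 values of 16 occupy positions 3–4 → each gets rank 3.
Hana has value 20 → rank 5.

5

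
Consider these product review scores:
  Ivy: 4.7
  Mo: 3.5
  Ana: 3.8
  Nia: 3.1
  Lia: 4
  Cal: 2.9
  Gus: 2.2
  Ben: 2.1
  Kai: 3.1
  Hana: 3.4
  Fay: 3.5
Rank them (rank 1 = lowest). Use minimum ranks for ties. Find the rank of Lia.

Sorted (ascending): 2.1, 2.2, 2.9, 3.1, 3.1, 3.4, 3.5, 3.5, 3.8, 4, 4.7
The 2 values of 3.1 occupy positions 4–5 → each gets rank 4.
The 2 values of 3.5 occupy positions 7–8 → each gets rank 7.
Lia has value 4 → rank 10.

10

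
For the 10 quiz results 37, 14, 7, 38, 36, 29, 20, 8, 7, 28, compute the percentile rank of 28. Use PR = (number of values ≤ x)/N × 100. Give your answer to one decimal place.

60.0

N = 10.
Strictly below 28: 5. Equal to 28: 1.
PR = 6/10 × 100 = 60.0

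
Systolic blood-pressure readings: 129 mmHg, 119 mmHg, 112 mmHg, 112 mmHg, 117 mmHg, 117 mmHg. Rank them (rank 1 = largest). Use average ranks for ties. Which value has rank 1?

129

Sorted (descending): 129, 119, 117, 117, 112, 112
The 2 values of 117 occupy positions 3–4 → average rank (3+4)/2 = 3.5.
The 2 values of 112 occupy positions 5–6 → average rank (5+6)/2 = 5.5.
Rank 1 → value 129.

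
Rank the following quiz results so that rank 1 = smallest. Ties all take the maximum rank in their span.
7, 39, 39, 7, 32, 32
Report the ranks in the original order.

2, 6, 6, 2, 4, 4

Sorted (ascending): 7, 7, 32, 32, 39, 39
The 2 values of 7 occupy positions 1–2 → each gets rank 2.
The 2 values of 32 occupy positions 3–4 → each gets rank 4.
The 2 values of 39 occupy positions 5–6 → each gets rank 6.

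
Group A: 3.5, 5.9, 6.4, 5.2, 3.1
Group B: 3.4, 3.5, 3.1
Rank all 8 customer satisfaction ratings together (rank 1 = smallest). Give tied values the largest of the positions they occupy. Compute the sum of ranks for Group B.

10

Sorted (ascending): 3.1, 3.1, 3.4, 3.5, 3.5, 5.2, 5.9, 6.4
The 2 values of 3.1 occupy positions 1–2 → each gets rank 2.
The 2 values of 3.5 occupy positions 4–5 → each gets rank 5.
Group B values → pooled ranks: 3.4→3, 3.5→5, 3.1→2
Rank sum = 3 + 5 + 2 = 10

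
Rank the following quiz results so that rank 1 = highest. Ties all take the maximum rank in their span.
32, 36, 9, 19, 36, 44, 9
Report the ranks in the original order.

4, 3, 7, 5, 3, 1, 7

Sorted (descending): 44, 36, 36, 32, 19, 9, 9
The 2 values of 36 occupy positions 2–3 → each gets rank 3.
The 2 values of 9 occupy positions 6–7 → each gets rank 7.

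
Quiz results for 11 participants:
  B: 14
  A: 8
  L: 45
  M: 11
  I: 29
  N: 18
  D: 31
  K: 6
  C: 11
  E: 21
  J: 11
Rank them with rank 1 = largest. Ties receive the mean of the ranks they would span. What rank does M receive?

Sorted (descending): 45, 31, 29, 21, 18, 14, 11, 11, 11, 8, 6
The 3 values of 11 occupy positions 7–9 → average rank 8.
M has value 11 → rank 8.

8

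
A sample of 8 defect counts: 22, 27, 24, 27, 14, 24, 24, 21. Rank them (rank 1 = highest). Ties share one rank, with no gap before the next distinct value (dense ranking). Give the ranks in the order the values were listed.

Sorted (descending): 27, 27, 24, 24, 24, 22, 21, 14
The 2 values of 27 share dense rank 1.
The 3 values of 24 share dense rank 2.
Remaining distinct values take the next consecutive integers.

3, 1, 2, 1, 5, 2, 2, 4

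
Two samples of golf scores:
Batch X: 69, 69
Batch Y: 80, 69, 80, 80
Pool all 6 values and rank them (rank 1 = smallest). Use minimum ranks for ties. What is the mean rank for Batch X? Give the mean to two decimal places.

Sorted (ascending): 69, 69, 69, 80, 80, 80
The 3 values of 69 occupy positions 1–3 → each gets rank 1.
The 3 values of 80 occupy positions 4–6 → each gets rank 4.
Batch X values → pooled ranks: 69→1, 69→1
Mean rank = (1 + 1) / 2 = 1.00

1.00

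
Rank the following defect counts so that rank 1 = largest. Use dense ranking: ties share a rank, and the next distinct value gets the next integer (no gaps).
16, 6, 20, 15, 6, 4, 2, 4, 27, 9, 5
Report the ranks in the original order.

Sorted (descending): 27, 20, 16, 15, 9, 6, 6, 5, 4, 4, 2
The 2 values of 6 share dense rank 6.
The 2 values of 4 share dense rank 8.
Remaining distinct values take the next consecutive integers.

3, 6, 2, 4, 6, 8, 9, 8, 1, 5, 7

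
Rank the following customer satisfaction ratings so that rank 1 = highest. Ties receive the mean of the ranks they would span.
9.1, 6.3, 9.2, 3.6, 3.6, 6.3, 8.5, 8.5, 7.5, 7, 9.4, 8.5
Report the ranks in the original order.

Sorted (descending): 9.4, 9.2, 9.1, 8.5, 8.5, 8.5, 7.5, 7, 6.3, 6.3, 3.6, 3.6
The 3 values of 8.5 occupy positions 4–6 → average rank 5.
The 2 values of 6.3 occupy positions 9–10 → average rank (9+10)/2 = 9.5.
The 2 values of 3.6 occupy positions 11–12 → average rank (11+12)/2 = 11.5.

3, 9.5, 2, 11.5, 11.5, 9.5, 5, 5, 7, 8, 1, 5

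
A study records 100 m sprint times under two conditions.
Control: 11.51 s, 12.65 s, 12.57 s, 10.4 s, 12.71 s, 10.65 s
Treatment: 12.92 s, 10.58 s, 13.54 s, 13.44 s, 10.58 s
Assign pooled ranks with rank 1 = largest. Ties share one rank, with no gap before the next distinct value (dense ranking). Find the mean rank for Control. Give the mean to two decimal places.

6.67

Sorted (descending): 13.54, 13.44, 12.92, 12.71, 12.65, 12.57, 11.51, 10.65, 10.58, 10.58, 10.4
The 2 values of 10.58 share dense rank 9.
Remaining distinct values take the next consecutive integers.
Control values → pooled ranks: 11.51→7, 12.65→5, 12.57→6, 10.4→10, 12.71→4, 10.65→8
Mean rank = (7 + 5 + 6 + 10 + 4 + 8) / 6 = 6.67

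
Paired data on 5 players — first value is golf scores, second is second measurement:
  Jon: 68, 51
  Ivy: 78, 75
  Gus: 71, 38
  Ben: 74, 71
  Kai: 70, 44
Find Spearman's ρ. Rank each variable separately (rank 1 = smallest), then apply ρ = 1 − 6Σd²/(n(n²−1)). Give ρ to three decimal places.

0.600

Ranks of variable 1: 1, 5, 3, 4, 2
Ranks of variable 2: 3, 5, 1, 4, 2
d = r₁ − r₂: -2, 0, 2, 0, 0
d²: 4, 0, 4, 0, 0; Σd² = 8
ρ = 1 − 6·8/(5·24) = 1 − 48/120 = 0.600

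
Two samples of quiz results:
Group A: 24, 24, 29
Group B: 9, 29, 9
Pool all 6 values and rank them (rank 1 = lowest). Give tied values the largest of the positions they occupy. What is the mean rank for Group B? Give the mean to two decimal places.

Sorted (ascending): 9, 9, 24, 24, 29, 29
The 2 values of 9 occupy positions 1–2 → each gets rank 2.
The 2 values of 24 occupy positions 3–4 → each gets rank 4.
The 2 values of 29 occupy positions 5–6 → each gets rank 6.
Group B values → pooled ranks: 9→2, 29→6, 9→2
Mean rank = (2 + 6 + 2) / 3 = 3.33

3.33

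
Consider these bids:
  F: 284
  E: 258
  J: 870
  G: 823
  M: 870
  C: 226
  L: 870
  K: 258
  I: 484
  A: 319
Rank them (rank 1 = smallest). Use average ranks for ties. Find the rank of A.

Sorted (ascending): 226, 258, 258, 284, 319, 484, 823, 870, 870, 870
The 2 values of 258 occupy positions 2–3 → average rank (2+3)/2 = 2.5.
The 3 values of 870 occupy positions 8–10 → average rank 9.
A has value 319 → rank 5.

5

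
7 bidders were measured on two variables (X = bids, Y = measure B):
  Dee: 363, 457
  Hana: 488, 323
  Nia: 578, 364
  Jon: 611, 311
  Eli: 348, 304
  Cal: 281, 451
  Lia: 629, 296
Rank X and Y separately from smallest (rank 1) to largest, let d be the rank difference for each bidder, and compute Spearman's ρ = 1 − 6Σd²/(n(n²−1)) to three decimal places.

-0.536

Ranks of variable 1: 3, 4, 5, 6, 2, 1, 7
Ranks of variable 2: 7, 4, 5, 3, 2, 6, 1
d = r₁ − r₂: -4, 0, 0, 3, 0, -5, 6
d²: 16, 0, 0, 9, 0, 25, 36; Σd² = 86
ρ = 1 − 6·86/(7·48) = 1 − 516/336 = -0.536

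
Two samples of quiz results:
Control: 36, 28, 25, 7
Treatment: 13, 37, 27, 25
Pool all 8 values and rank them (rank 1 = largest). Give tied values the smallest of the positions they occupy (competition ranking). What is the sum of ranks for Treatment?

Sorted (descending): 37, 36, 28, 27, 25, 25, 13, 7
The 2 values of 25 occupy positions 5–6 → each gets rank 5.
Treatment values → pooled ranks: 13→7, 37→1, 27→4, 25→5
Rank sum = 7 + 1 + 4 + 5 = 17

17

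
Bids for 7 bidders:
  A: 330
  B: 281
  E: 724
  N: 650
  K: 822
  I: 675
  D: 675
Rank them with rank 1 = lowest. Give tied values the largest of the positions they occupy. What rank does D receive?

Sorted (ascending): 281, 330, 650, 675, 675, 724, 822
The 2 values of 675 occupy positions 4–5 → each gets rank 5.
D has value 675 → rank 5.

5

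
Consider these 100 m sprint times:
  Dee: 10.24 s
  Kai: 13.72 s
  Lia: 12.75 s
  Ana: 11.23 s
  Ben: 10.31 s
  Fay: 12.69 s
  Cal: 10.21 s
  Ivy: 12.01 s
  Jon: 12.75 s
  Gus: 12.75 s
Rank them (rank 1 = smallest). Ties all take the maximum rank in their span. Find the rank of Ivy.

5

Sorted (ascending): 10.21, 10.24, 10.31, 11.23, 12.01, 12.69, 12.75, 12.75, 12.75, 13.72
The 3 values of 12.75 occupy positions 7–9 → each gets rank 9.
Ivy has value 12.01 s → rank 5.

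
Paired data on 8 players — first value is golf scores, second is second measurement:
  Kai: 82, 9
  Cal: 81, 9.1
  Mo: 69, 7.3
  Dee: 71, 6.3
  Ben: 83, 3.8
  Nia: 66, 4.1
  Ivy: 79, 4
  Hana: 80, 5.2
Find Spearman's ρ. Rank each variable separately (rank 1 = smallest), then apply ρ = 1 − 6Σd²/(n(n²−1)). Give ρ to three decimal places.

0.024

Ranks of variable 1: 7, 6, 2, 3, 8, 1, 4, 5
Ranks of variable 2: 7, 8, 6, 5, 1, 3, 2, 4
d = r₁ − r₂: 0, -2, -4, -2, 7, -2, 2, 1
d²: 0, 4, 16, 4, 49, 4, 4, 1; Σd² = 82
ρ = 1 − 6·82/(8·63) = 1 − 492/504 = 0.024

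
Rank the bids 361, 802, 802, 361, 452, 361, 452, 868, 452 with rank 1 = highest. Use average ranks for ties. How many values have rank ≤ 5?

Sorted (descending): 868, 802, 802, 452, 452, 452, 361, 361, 361
The 2 values of 802 occupy positions 2–3 → average rank (2+3)/2 = 2.5.
The 3 values of 452 occupy positions 4–6 → average rank 5.
The 3 values of 361 occupy positions 7–9 → average rank 8.
Ranks ≤ 5: {1, 2.5, 2.5, 5, 5, 5} → 6 values.

6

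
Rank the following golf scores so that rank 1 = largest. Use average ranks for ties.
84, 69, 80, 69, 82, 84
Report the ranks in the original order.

Sorted (descending): 84, 84, 82, 80, 69, 69
The 2 values of 84 occupy positions 1–2 → average rank (1+2)/2 = 1.5.
The 2 values of 69 occupy positions 5–6 → average rank (5+6)/2 = 5.5.

1.5, 5.5, 4, 5.5, 3, 1.5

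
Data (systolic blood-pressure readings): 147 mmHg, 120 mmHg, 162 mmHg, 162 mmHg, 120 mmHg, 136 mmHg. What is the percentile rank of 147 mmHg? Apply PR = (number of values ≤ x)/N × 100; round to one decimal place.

66.7

N = 6.
Strictly below 147: 3. Equal to 147: 1.
PR = 4/6 × 100 = 66.7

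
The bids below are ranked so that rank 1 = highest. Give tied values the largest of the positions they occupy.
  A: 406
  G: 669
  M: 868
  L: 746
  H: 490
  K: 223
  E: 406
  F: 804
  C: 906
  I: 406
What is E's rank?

9

Sorted (descending): 906, 868, 804, 746, 669, 490, 406, 406, 406, 223
The 3 values of 406 occupy positions 7–9 → each gets rank 9.
E has value 406 → rank 9.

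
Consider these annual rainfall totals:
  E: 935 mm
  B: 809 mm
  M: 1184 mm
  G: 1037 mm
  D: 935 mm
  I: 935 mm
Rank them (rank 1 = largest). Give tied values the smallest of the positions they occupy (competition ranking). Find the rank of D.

Sorted (descending): 1184, 1037, 935, 935, 935, 809
The 3 values of 935 occupy positions 3–5 → each gets rank 3.
D has value 935 mm → rank 3.

3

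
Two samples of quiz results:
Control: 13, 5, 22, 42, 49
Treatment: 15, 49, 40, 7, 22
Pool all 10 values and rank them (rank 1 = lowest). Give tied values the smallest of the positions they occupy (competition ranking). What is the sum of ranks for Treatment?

27

Sorted (ascending): 5, 7, 13, 15, 22, 22, 40, 42, 49, 49
The 2 values of 22 occupy positions 5–6 → each gets rank 5.
The 2 values of 49 occupy positions 9–10 → each gets rank 9.
Treatment values → pooled ranks: 15→4, 49→9, 40→7, 7→2, 22→5
Rank sum = 4 + 9 + 7 + 2 + 5 = 27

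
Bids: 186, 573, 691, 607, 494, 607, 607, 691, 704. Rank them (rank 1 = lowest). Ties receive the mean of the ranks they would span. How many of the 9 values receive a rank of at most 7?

Sorted (ascending): 186, 494, 573, 607, 607, 607, 691, 691, 704
The 3 values of 607 occupy positions 4–6 → average rank 5.
The 2 values of 691 occupy positions 7–8 → average rank (7+8)/2 = 7.5.
Ranks ≤ 7: {1, 2, 3, 5, 5, 5} → 6 values.

6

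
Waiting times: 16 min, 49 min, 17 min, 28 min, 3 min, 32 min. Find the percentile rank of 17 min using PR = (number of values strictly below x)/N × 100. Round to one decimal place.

33.3

N = 6.
Strictly below 17: 2. Equal to 17: 1.
PR = 2/6 × 100 = 33.3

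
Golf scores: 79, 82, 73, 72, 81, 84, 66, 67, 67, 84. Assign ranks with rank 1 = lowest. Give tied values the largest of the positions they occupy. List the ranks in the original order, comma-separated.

6, 8, 5, 4, 7, 10, 1, 3, 3, 10

Sorted (ascending): 66, 67, 67, 72, 73, 79, 81, 82, 84, 84
The 2 values of 67 occupy positions 2–3 → each gets rank 3.
The 2 values of 84 occupy positions 9–10 → each gets rank 10.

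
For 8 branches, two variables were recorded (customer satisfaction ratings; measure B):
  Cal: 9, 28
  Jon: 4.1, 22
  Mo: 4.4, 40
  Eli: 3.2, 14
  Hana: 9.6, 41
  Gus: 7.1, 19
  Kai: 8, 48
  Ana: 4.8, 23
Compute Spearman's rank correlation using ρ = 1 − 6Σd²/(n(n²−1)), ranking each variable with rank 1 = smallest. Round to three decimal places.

0.667

Ranks of variable 1: 7, 2, 3, 1, 8, 5, 6, 4
Ranks of variable 2: 5, 3, 6, 1, 7, 2, 8, 4
d = r₁ − r₂: 2, -1, -3, 0, 1, 3, -2, 0
d²: 4, 1, 9, 0, 1, 9, 4, 0; Σd² = 28
ρ = 1 − 6·28/(8·63) = 1 − 168/504 = 0.667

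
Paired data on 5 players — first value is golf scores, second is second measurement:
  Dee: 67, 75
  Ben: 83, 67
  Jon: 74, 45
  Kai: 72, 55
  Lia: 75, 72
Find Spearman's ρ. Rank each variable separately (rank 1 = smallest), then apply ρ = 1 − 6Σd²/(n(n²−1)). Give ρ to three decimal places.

-0.200

Ranks of variable 1: 1, 5, 3, 2, 4
Ranks of variable 2: 5, 3, 1, 2, 4
d = r₁ − r₂: -4, 2, 2, 0, 0
d²: 16, 4, 4, 0, 0; Σd² = 24
ρ = 1 − 6·24/(5·24) = 1 − 144/120 = -0.200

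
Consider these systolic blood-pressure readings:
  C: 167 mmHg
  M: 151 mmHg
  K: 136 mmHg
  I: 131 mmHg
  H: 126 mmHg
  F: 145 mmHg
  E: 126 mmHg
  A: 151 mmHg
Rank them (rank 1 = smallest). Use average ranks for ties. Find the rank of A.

6.5

Sorted (ascending): 126, 126, 131, 136, 145, 151, 151, 167
The 2 values of 126 occupy positions 1–2 → average rank (1+2)/2 = 1.5.
The 2 values of 151 occupy positions 6–7 → average rank (6+7)/2 = 6.5.
A has value 151 mmHg → rank 6.5.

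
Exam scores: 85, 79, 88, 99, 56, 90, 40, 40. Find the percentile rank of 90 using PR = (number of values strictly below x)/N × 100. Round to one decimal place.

75.0

N = 8.
Strictly below 90: 6. Equal to 90: 1.
PR = 6/8 × 100 = 75.0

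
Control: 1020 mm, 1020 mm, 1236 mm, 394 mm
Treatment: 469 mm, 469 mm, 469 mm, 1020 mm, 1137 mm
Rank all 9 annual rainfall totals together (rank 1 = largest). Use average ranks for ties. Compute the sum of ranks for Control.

Sorted (descending): 1236, 1137, 1020, 1020, 1020, 469, 469, 469, 394
The 3 values of 1020 occupy positions 3–5 → average rank 4.
The 3 values of 469 occupy positions 6–8 → average rank 7.
Control values → pooled ranks: 1020→4, 1020→4, 1236→1, 394→9
Rank sum = 4 + 4 + 1 + 9 = 18

18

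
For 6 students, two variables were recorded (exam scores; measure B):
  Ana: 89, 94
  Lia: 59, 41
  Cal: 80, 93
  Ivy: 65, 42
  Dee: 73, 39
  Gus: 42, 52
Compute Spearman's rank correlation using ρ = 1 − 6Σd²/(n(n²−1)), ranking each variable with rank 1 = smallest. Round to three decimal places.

Ranks of variable 1: 6, 2, 5, 3, 4, 1
Ranks of variable 2: 6, 2, 5, 3, 1, 4
d = r₁ − r₂: 0, 0, 0, 0, 3, -3
d²: 0, 0, 0, 0, 9, 9; Σd² = 18
ρ = 1 − 6·18/(6·35) = 1 − 108/210 = 0.486

0.486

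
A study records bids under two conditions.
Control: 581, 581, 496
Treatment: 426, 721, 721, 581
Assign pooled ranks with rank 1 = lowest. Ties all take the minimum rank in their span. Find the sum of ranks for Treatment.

16

Sorted (ascending): 426, 496, 581, 581, 581, 721, 721
The 3 values of 581 occupy positions 3–5 → each gets rank 3.
The 2 values of 721 occupy positions 6–7 → each gets rank 6.
Treatment values → pooled ranks: 426→1, 721→6, 721→6, 581→3
Rank sum = 1 + 6 + 6 + 3 = 16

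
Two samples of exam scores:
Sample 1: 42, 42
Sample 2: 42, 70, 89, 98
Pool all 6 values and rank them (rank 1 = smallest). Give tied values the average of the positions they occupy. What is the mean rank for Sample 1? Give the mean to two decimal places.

2.00

Sorted (ascending): 42, 42, 42, 70, 89, 98
The 3 values of 42 occupy positions 1–3 → average rank 2.
Sample 1 values → pooled ranks: 42→2, 42→2
Mean rank = (2 + 2) / 2 = 2.00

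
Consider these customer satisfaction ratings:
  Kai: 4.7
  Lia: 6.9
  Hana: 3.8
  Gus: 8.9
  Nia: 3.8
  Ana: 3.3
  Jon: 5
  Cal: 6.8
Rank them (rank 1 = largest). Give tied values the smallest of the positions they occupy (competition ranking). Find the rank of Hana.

Sorted (descending): 8.9, 6.9, 6.8, 5, 4.7, 3.8, 3.8, 3.3
The 2 values of 3.8 occupy positions 6–7 → each gets rank 6.
Hana has value 3.8 → rank 6.

6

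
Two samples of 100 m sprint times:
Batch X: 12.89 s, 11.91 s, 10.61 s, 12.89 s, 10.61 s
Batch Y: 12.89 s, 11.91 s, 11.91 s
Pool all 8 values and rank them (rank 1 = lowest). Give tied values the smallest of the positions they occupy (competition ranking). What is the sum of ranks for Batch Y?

12

Sorted (ascending): 10.61, 10.61, 11.91, 11.91, 11.91, 12.89, 12.89, 12.89
The 2 values of 10.61 occupy positions 1–2 → each gets rank 1.
The 3 values of 11.91 occupy positions 3–5 → each gets rank 3.
The 3 values of 12.89 occupy positions 6–8 → each gets rank 6.
Batch Y values → pooled ranks: 12.89→6, 11.91→3, 11.91→3
Rank sum = 6 + 3 + 3 = 12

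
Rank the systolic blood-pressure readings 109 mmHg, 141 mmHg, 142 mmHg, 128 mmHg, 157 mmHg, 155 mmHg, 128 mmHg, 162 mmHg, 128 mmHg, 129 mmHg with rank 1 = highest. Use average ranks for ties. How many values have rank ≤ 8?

Sorted (descending): 162, 157, 155, 142, 141, 129, 128, 128, 128, 109
The 3 values of 128 occupy positions 7–9 → average rank 8.
Ranks ≤ 8: {1, 2, 3, 4, 5, 6, 8, 8, 8} → 9 values.

9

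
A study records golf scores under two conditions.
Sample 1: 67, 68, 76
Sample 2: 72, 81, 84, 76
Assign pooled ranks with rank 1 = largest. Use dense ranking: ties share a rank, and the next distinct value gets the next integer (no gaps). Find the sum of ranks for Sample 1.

14

Sorted (descending): 84, 81, 76, 76, 72, 68, 67
The 2 values of 76 share dense rank 3.
Remaining distinct values take the next consecutive integers.
Sample 1 values → pooled ranks: 67→6, 68→5, 76→3
Rank sum = 6 + 5 + 3 = 14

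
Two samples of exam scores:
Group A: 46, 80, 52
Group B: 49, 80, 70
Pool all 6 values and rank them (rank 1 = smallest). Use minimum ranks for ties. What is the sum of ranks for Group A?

Sorted (ascending): 46, 49, 52, 70, 80, 80
The 2 values of 80 occupy positions 5–6 → each gets rank 5.
Group A values → pooled ranks: 46→1, 80→5, 52→3
Rank sum = 1 + 5 + 3 = 9

9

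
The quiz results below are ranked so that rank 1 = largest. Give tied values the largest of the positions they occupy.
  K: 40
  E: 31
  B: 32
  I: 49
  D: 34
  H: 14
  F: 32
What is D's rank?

Sorted (descending): 49, 40, 34, 32, 32, 31, 14
The 2 values of 32 occupy positions 4–5 → each gets rank 5.
D has value 34 → rank 3.

3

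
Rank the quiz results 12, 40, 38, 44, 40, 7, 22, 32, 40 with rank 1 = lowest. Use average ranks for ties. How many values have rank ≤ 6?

5

Sorted (ascending): 7, 12, 22, 32, 38, 40, 40, 40, 44
The 3 values of 40 occupy positions 6–8 → average rank 7.
Ranks ≤ 6: {1, 2, 3, 4, 5} → 5 values.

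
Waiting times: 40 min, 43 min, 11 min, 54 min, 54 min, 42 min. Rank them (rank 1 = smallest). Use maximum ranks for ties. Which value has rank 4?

Sorted (ascending): 11, 40, 42, 43, 54, 54
The 2 values of 54 occupy positions 5–6 → each gets rank 6.
Rank 4 → value 43.

43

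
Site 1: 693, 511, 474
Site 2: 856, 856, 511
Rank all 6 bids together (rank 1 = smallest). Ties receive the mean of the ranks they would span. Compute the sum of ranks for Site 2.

Sorted (ascending): 474, 511, 511, 693, 856, 856
The 2 values of 511 occupy positions 2–3 → average rank (2+3)/2 = 2.5.
The 2 values of 856 occupy positions 5–6 → average rank (5+6)/2 = 5.5.
Site 2 values → pooled ranks: 856→5.5, 856→5.5, 511→2.5
Rank sum = 5.5 + 5.5 + 2.5 = 13.5

13.5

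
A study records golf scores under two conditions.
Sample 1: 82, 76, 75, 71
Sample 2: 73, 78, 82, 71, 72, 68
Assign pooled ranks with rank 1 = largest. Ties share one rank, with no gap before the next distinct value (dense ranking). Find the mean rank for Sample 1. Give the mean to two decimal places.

3.75

Sorted (descending): 82, 82, 78, 76, 75, 73, 72, 71, 71, 68
The 2 values of 82 share dense rank 1.
The 2 values of 71 share dense rank 7.
Remaining distinct values take the next consecutive integers.
Sample 1 values → pooled ranks: 82→1, 76→3, 75→4, 71→7
Mean rank = (1 + 3 + 4 + 7) / 4 = 3.75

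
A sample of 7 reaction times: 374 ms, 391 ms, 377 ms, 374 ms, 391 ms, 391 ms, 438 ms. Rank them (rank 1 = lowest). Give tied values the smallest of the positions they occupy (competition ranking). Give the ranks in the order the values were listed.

Sorted (ascending): 374, 374, 377, 391, 391, 391, 438
The 2 values of 374 occupy positions 1–2 → each gets rank 1.
The 3 values of 391 occupy positions 4–6 → each gets rank 4.

1, 4, 3, 1, 4, 4, 7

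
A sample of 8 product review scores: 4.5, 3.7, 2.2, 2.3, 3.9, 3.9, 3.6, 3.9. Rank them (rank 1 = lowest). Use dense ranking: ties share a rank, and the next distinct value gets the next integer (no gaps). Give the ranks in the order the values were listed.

6, 4, 1, 2, 5, 5, 3, 5

Sorted (ascending): 2.2, 2.3, 3.6, 3.7, 3.9, 3.9, 3.9, 4.5
The 3 values of 3.9 share dense rank 5.
Remaining distinct values take the next consecutive integers.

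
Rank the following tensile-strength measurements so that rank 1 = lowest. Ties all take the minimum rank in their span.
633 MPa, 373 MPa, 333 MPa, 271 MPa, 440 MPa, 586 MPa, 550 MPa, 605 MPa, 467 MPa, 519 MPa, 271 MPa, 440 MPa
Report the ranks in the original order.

12, 4, 3, 1, 5, 10, 9, 11, 7, 8, 1, 5

Sorted (ascending): 271, 271, 333, 373, 440, 440, 467, 519, 550, 586, 605, 633
The 2 values of 271 occupy positions 1–2 → each gets rank 1.
The 2 values of 440 occupy positions 5–6 → each gets rank 5.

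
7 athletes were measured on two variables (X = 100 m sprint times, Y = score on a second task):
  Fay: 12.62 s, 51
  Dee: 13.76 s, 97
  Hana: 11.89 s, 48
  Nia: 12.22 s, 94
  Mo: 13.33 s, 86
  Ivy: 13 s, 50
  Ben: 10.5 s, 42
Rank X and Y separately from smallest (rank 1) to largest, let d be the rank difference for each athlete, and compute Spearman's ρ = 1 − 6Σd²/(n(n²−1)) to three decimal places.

Ranks of variable 1: 4, 7, 2, 3, 6, 5, 1
Ranks of variable 2: 4, 7, 2, 6, 5, 3, 1
d = r₁ − r₂: 0, 0, 0, -3, 1, 2, 0
d²: 0, 0, 0, 9, 1, 4, 0; Σd² = 14
ρ = 1 − 6·14/(7·48) = 1 − 84/336 = 0.750

0.750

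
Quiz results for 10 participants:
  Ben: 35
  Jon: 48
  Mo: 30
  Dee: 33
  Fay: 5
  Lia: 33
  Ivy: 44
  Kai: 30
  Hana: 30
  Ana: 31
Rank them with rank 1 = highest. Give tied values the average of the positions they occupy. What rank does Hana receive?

8

Sorted (descending): 48, 44, 35, 33, 33, 31, 30, 30, 30, 5
The 2 values of 33 occupy positions 4–5 → average rank (4+5)/2 = 4.5.
The 3 values of 30 occupy positions 7–9 → average rank 8.
Hana has value 30 → rank 8.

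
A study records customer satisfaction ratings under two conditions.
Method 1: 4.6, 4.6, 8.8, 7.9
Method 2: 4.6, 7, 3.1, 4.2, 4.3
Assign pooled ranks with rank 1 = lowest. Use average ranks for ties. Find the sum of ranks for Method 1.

27

Sorted (ascending): 3.1, 4.2, 4.3, 4.6, 4.6, 4.6, 7, 7.9, 8.8
The 3 values of 4.6 occupy positions 4–6 → average rank 5.
Method 1 values → pooled ranks: 4.6→5, 4.6→5, 8.8→9, 7.9→8
Rank sum = 5 + 5 + 9 + 8 = 27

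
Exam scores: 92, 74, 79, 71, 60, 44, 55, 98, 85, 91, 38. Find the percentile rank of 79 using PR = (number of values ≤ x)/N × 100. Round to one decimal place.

63.6

N = 11.
Strictly below 79: 6. Equal to 79: 1.
PR = 7/11 × 100 = 63.6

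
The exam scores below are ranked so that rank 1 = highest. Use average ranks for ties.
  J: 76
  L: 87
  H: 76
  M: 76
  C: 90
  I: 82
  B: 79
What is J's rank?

Sorted (descending): 90, 87, 82, 79, 76, 76, 76
The 3 values of 76 occupy positions 5–7 → average rank 6.
J has value 76 → rank 6.

6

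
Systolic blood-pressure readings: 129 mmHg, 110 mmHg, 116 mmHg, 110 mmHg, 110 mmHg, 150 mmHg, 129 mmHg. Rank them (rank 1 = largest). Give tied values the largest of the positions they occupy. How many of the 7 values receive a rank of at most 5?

4

Sorted (descending): 150, 129, 129, 116, 110, 110, 110
The 2 values of 129 occupy positions 2–3 → each gets rank 3.
The 3 values of 110 occupy positions 5–7 → each gets rank 7.
Ranks ≤ 5: {1, 3, 3, 4} → 4 values.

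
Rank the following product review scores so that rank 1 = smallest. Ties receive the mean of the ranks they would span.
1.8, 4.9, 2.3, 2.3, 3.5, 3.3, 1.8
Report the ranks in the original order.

1.5, 7, 3.5, 3.5, 6, 5, 1.5

Sorted (ascending): 1.8, 1.8, 2.3, 2.3, 3.3, 3.5, 4.9
The 2 values of 1.8 occupy positions 1–2 → average rank (1+2)/2 = 1.5.
The 2 values of 2.3 occupy positions 3–4 → average rank (3+4)/2 = 3.5.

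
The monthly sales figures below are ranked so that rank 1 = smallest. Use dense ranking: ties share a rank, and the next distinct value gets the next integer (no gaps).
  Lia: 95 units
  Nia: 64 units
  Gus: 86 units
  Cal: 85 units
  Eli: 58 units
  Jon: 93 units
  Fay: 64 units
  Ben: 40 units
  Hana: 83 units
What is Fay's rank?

3

Sorted (ascending): 40, 58, 64, 64, 83, 85, 86, 93, 95
The 2 values of 64 share dense rank 3.
Remaining distinct values take the next consecutive integers.
Fay has value 64 units → rank 3.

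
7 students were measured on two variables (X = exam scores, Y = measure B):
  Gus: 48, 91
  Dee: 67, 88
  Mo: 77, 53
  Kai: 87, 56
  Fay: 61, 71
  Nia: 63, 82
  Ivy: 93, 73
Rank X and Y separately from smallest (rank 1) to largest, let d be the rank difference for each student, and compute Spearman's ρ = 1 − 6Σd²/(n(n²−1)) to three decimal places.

Ranks of variable 1: 1, 4, 5, 6, 2, 3, 7
Ranks of variable 2: 7, 6, 1, 2, 3, 5, 4
d = r₁ − r₂: -6, -2, 4, 4, -1, -2, 3
d²: 36, 4, 16, 16, 1, 4, 9; Σd² = 86
ρ = 1 − 6·86/(7·48) = 1 − 516/336 = -0.536

-0.536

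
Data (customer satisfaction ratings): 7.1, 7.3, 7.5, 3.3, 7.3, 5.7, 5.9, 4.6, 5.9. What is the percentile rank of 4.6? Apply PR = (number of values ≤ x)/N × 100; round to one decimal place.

N = 9.
Strictly below 4.6: 1. Equal to 4.6: 1.
PR = 2/9 × 100 = 22.2

22.2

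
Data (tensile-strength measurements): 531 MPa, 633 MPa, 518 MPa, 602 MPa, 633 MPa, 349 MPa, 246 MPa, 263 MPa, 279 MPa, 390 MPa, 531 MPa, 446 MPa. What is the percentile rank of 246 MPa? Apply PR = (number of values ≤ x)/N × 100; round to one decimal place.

8.3

N = 12.
Strictly below 246: 0. Equal to 246: 1.
PR = 1/12 × 100 = 8.3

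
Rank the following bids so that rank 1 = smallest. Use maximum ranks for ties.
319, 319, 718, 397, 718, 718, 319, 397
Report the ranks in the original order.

Sorted (ascending): 319, 319, 319, 397, 397, 718, 718, 718
The 3 values of 319 occupy positions 1–3 → each gets rank 3.
The 2 values of 397 occupy positions 4–5 → each gets rank 5.
The 3 values of 718 occupy positions 6–8 → each gets rank 8.

3, 3, 8, 5, 8, 8, 3, 5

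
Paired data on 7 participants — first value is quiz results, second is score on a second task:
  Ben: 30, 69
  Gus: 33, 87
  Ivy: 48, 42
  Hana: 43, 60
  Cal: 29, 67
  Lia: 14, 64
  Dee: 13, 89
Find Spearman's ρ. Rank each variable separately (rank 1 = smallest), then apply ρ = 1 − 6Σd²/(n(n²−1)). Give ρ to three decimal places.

-0.643

Ranks of variable 1: 4, 5, 7, 6, 3, 2, 1
Ranks of variable 2: 5, 6, 1, 2, 4, 3, 7
d = r₁ − r₂: -1, -1, 6, 4, -1, -1, -6
d²: 1, 1, 36, 16, 1, 1, 36; Σd² = 92
ρ = 1 − 6·92/(7·48) = 1 − 552/336 = -0.643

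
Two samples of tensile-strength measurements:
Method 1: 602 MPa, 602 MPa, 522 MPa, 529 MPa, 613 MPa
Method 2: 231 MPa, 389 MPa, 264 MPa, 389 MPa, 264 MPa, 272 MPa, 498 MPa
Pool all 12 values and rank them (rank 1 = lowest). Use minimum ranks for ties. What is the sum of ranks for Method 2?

Sorted (ascending): 231, 264, 264, 272, 389, 389, 498, 522, 529, 602, 602, 613
The 2 values of 264 occupy positions 2–3 → each gets rank 2.
The 2 values of 389 occupy positions 5–6 → each gets rank 5.
The 2 values of 602 occupy positions 10–11 → each gets rank 10.
Method 2 values → pooled ranks: 231→1, 389→5, 264→2, 389→5, 264→2, 272→4, 498→7
Rank sum = 1 + 5 + 2 + 5 + 2 + 4 + 7 = 26

26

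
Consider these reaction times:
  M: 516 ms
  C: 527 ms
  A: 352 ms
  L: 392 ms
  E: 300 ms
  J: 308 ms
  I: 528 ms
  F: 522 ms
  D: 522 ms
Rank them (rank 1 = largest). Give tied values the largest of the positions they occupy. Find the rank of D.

4

Sorted (descending): 528, 527, 522, 522, 516, 392, 352, 308, 300
The 2 values of 522 occupy positions 3–4 → each gets rank 4.
D has value 522 ms → rank 4.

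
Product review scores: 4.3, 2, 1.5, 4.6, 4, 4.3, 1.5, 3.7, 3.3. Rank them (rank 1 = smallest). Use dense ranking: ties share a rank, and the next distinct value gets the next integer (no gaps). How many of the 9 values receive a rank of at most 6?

8

Sorted (ascending): 1.5, 1.5, 2, 3.3, 3.7, 4, 4.3, 4.3, 4.6
The 2 values of 1.5 share dense rank 1.
The 2 values of 4.3 share dense rank 6.
Remaining distinct values take the next consecutive integers.
Ranks ≤ 6: {1, 1, 2, 3, 4, 5, 6, 6} → 8 values.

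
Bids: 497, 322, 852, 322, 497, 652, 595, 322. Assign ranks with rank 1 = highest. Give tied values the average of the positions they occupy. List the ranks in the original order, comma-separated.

4.5, 7, 1, 7, 4.5, 2, 3, 7

Sorted (descending): 852, 652, 595, 497, 497, 322, 322, 322
The 2 values of 497 occupy positions 4–5 → average rank (4+5)/2 = 4.5.
The 3 values of 322 occupy positions 6–8 → average rank 7.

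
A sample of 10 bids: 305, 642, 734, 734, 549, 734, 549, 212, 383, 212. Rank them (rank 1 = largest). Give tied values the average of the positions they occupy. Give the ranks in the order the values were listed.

Sorted (descending): 734, 734, 734, 642, 549, 549, 383, 305, 212, 212
The 3 values of 734 occupy positions 1–3 → average rank 2.
The 2 values of 549 occupy positions 5–6 → average rank (5+6)/2 = 5.5.
The 2 values of 212 occupy positions 9–10 → average rank (9+10)/2 = 9.5.

8, 4, 2, 2, 5.5, 2, 5.5, 9.5, 7, 9.5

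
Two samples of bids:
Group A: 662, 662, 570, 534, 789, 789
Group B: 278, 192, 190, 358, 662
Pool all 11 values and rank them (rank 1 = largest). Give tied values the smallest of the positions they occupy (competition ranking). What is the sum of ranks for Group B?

Sorted (descending): 789, 789, 662, 662, 662, 570, 534, 358, 278, 192, 190
The 2 values of 789 occupy positions 1–2 → each gets rank 1.
The 3 values of 662 occupy positions 3–5 → each gets rank 3.
Group B values → pooled ranks: 278→9, 192→10, 190→11, 358→8, 662→3
Rank sum = 9 + 10 + 11 + 8 + 3 = 41

41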